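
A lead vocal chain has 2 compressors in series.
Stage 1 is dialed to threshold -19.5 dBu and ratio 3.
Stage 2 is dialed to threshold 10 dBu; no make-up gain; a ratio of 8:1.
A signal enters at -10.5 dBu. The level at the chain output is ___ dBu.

-16.5 dBu

Stage 1: overshoot 9 dB → 9/3 = 3 dB → -16.5 dBu.
Stage 2: -16.5 dBu is at or below the 10 dBu threshold — no compression; output -16.5 dBu.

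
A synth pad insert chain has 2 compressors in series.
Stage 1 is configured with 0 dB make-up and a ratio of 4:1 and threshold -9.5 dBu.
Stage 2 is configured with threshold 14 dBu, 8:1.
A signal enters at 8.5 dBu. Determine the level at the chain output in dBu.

Stage 1: 8.5 dBu is 18 dB over -9.5 dBu; at 4:1 that becomes 4.5 dB over, giving -5 dBu.
Stage 2: -5 dBu ≤ 14 dBu, so stage 2 doesn't engage; output -5 dBu.

-5 dBu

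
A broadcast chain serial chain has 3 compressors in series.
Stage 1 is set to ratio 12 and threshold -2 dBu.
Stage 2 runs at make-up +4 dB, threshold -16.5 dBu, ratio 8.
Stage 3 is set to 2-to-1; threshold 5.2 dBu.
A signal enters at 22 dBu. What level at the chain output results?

Stage 1: 22 dBu is 24 dB over -2 dBu; at 12:1 that becomes 2 dB over, giving 0 dBu.
Stage 2: overshoot 16.5 dB → 16.5/8 = 2.0625 dB → -14.4375 dBu; +4 dB make-up → -10.4375 dBu.
Stage 3: below threshold (-10.4375 ≤ 5.2); passes unchanged; output -10.4375 dBu.

-10.4375 dBu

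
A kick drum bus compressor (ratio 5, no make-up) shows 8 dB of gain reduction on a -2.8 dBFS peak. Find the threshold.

Gain reduction = -2.8 − (-10.8) = 8 dB; output overshoot = GR / (R − 1) = 8 / 4 = 2 dB.
Threshold = output − output overshoot = -10.8 − 2 = -12.8 dBFS.

-12.8 dBFS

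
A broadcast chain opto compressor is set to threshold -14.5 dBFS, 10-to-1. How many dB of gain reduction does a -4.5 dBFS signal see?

-4.5 dBFS exceeds the threshold by 10 dB.
After 10:1 compression the overshoot becomes 10/10 = 1 dB.
So the signal is attenuated by 10 − 1 = 9 dB.

9 dB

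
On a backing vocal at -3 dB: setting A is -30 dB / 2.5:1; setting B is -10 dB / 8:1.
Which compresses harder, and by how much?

A, by 10.075 dB

A: 27 dB over, compressed to 10.8 dB over, so 16.2 dB of GR.
B: 7 dB over, compressed to 0.875 dB over, so 6.125 dB of GR.
A reduces 10.075 dB more.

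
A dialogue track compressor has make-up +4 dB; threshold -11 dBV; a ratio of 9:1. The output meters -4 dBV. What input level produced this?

16 dBV

Before make-up, the level was -4 − 4 = -8 dBV.
That's 3 dB above the -11 dBV threshold.
Undo the ratio: input overshoot = 3 × 9 = 27 dB, giving input = 16 dBV.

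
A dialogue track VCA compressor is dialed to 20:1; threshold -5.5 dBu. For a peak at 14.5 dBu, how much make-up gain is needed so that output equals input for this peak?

19 dB

Without make-up, output = threshold + overshoot/20 = -5.5 + 1 = -4.5 dBu.
Gap to target: 19 dB.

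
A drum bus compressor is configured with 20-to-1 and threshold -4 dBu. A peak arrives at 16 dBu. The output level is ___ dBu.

Overshoot: 16 − (-4) = 20 dB.
The 20 dB excess becomes 1 dB after 20:1 reduction.
Output = -4 + 1 = -3 dBu.

-3 dBu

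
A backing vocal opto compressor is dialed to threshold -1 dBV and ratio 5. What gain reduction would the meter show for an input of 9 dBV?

The signal is 10 dB above threshold.
At 5:1, output sits 10/5 = 2 dB above threshold.
Gain reduction = 10 − 2 = 8 dB.

8 dB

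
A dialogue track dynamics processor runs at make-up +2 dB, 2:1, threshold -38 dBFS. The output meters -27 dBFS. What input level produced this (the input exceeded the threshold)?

-20 dBFS

Before make-up, the level was -27 − 2 = -29 dBFS.
The compressed level sits -29 − (-38) = 9 dB over threshold.
Before 2:1 compression the overshoot was 9 × 2 = 18 dB, so input = -38 + 18 = -20 dBFS.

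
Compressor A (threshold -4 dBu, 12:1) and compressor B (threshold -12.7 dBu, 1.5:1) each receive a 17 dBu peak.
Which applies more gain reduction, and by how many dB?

A: overshoot 21 dB → output overshoot 1.75 dB → GR 19.25 dB.
B: overshoot 29.7 dB → output overshoot 19.8 dB → GR 9.9 dB.
A applies 9.35 dB more gain reduction.

A, by 9.35 dB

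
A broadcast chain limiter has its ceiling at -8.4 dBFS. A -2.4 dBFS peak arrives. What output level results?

-8.4 dBFS

A brickwall limiter is an ∞:1 compressor: any input above the ceiling is clamped to -8.4 dBFS.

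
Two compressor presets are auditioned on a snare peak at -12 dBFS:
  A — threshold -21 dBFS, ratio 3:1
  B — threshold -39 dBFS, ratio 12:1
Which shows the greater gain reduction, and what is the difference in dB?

B, by 18.75 dB

A: GR = 9 − 9/3 = 6 dB.
B: GR = 27 − 27/12 = 24.75 dB.
B applies 18.75 dB more gain reduction.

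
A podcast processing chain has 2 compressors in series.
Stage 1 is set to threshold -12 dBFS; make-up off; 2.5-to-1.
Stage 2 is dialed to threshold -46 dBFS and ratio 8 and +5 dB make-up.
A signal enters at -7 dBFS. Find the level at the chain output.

-36.5 dBFS

Stage 1: -7 dBFS is 5 dB over -12 dBFS; at 2.5:1 that becomes 2 dB over, giving -10 dBFS.
Stage 2: -10 dBFS is 36 dB over -46 dBFS; at 8:1 that becomes 4.5 dB over, giving -41.5 dBFS; +5 dB make-up → -36.5 dBFS.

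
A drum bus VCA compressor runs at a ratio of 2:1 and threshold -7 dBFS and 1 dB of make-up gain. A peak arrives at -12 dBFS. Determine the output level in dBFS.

-12 dBFS is 5 dB below the -7 dBFS threshold, so no gain reduction is applied.
Make-up gain adds 1 dB: -12 + 1 = -11 dBFS.

-11 dBFS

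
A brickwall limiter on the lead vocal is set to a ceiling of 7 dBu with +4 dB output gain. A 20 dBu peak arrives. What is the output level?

11 dBu

The limiter clamps the peak to its 7 dBu ceiling.
Output gain then adds 4 dB: 7 + 4 = 11 dBu.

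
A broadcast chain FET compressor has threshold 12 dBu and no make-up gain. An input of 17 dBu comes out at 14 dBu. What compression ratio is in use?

Input overshoot = 17 − 12 = 5 dB; output overshoot = 14 − 12 = 2 dB.
Ratio = 5 / 2 = 2.5.

2.5:1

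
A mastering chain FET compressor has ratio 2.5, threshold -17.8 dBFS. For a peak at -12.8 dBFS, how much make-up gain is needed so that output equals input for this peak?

The peak compresses to -17.8 + 5/2.5 = -15.8 dBFS.
To reach -12.8 dBFS requires -12.8 − (-15.8) = 3 dB of make-up.

3 dB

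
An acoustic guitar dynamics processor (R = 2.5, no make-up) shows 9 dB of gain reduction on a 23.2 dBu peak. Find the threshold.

8.2 dBu

Let T be the threshold. Output overshoot = (input overshoot)/R, so 14.2 − T = (23.2 − T)/2.5.
2.5·(14.2 − T) = 23.2 − T → 1.5·T = 35.5 − 23.2 = 12.3.
T = 12.3/1.5 = 8.2 dBu.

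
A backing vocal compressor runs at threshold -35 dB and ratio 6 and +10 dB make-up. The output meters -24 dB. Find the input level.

-29 dB

Stripping the +10 dB make-up gives -34 dB at the gain stage.
The compressed level sits -34 − (-35) = 1 dB over threshold.
Undo the ratio: input overshoot = 1 × 6 = 6 dB, giving input = -29 dB.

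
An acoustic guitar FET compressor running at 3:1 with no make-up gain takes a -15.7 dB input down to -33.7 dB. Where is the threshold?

-42.7 dB

Input is 27 dB above T (since output overshoot × R = input overshoot: (-33.7 − T)·3 = -15.7 − T gives T = -42.7 dB).
Check: -42.7 + (-15.7 − (-42.7))/3 = -42.7 + 9 = -33.7 dB. ✓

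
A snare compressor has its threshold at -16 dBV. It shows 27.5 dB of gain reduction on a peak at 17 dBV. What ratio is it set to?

Input overshoot = 17 − (-16) = 33 dB.
Output overshoot = 33 − 27.5 = 5.5 dB.
Ratio = input overshoot / output overshoot = 33 / 5.5 = 6.

6:1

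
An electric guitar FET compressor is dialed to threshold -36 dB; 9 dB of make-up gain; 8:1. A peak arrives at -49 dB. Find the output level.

-49 dB is 13 dB below the -36 dB threshold, so no gain reduction is applied.
Make-up gain adds 9 dB: -49 + 9 = -40 dB.

-40 dB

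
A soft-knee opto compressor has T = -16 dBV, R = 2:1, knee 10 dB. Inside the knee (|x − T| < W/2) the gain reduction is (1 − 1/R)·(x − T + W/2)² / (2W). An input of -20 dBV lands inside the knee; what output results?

x − T + W/2 = -20 − (-16) + 5 = 1.
GR = (1 − 1/2) × 1² / 20 = 0.5 × 1 / 20 = 0.025 dB.
Output = -20 − 0.025 = -20.025 dBV.

-20.025 dBV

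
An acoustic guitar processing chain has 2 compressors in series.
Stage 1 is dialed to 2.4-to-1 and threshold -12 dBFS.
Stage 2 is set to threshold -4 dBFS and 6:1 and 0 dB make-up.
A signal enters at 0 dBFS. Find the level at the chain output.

Stage 1: overshoot 12 dB → 12/2.4 = 5 dB → -7 dBFS.
Stage 2: below threshold (-7 ≤ -4); passes unchanged; output -7 dBFS.

-7 dBFS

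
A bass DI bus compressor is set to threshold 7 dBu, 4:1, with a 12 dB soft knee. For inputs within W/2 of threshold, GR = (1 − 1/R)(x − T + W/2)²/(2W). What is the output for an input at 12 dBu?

8.21875 dBu

x − T + W/2 = 12 − 7 + 6 = 11.
GR = (1 − 1/4) × 11² / 24 = 0.75 × 121 / 24 = 3.78125 dB.
Output = 12 − 3.78125 = 8.21875 dBu.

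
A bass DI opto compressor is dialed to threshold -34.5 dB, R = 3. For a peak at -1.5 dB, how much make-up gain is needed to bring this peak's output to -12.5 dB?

11 dB

The peak compresses to -34.5 + 33/3 = -23.5 dB.
To reach -12.5 dB requires -12.5 − (-23.5) = 11 dB of make-up.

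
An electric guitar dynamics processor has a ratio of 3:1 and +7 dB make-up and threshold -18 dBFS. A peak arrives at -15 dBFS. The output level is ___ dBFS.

-10 dBFS

The input is 3 dB above the -18 dBFS threshold.
At 3:1 the overshoot is divided by 3, leaving 1 dB above threshold.
Output = -18 + 1 = -17 dBFS; make-up adds 7 dB, giving -10 dBFS.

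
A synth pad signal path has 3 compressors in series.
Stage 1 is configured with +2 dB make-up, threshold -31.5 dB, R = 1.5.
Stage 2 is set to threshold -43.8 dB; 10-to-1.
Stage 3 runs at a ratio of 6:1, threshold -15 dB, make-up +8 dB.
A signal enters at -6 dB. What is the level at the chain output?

-32.67 dB

Stage 1: 25.5 dB above -31.5 dB, reduced 1.5:1 to 17 dB above → -14.5 dB; +2 dB make-up → -12.5 dB.
Stage 2: 31.3 dB above -43.8 dB, reduced 10:1 to 3.13 dB above → -40.67 dB.
Stage 3: below threshold (-40.67 ≤ -15); passes unchanged; make-up brings it to -32.67 dB.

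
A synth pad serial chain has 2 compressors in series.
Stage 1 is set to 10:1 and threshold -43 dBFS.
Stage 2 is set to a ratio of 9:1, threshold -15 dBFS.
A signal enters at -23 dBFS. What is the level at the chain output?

-41 dBFS

Stage 1: 20 dB above -43 dBFS, reduced 10:1 to 2 dB above → -41 dBFS.
Stage 2: below threshold (-41 ≤ -15); passes unchanged; output -41 dBFS.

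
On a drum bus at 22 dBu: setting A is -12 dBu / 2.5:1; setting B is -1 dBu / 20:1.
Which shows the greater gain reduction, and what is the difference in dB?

A: overshoot 34 dB → output overshoot 13.6 dB → GR 20.4 dB.
B: overshoot 23 dB → output overshoot 1.15 dB → GR 21.85 dB.
B reduces 1.45 dB more.

B, by 1.45 dB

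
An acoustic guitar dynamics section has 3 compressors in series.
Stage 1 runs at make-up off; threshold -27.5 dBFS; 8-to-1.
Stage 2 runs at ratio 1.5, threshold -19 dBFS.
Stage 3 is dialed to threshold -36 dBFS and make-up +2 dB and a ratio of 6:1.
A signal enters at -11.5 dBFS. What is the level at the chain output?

Stage 1: -11.5 dBFS is 16 dB over -27.5 dBFS; at 8:1 that becomes 2 dB over, giving -25.5 dBFS.
Stage 2: -25.5 dBFS ≤ -19 dBFS, so stage 2 doesn't engage; output -25.5 dBFS.
Stage 3: 10.5 dB above -36 dBFS, reduced 6:1 to 1.75 dB above → -34.25 dBFS; +2 dB make-up → -32.25 dBFS.

-32.25 dBFS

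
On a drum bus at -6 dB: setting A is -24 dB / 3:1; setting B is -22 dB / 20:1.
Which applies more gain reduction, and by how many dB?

B, by 3.2 dB

A: 18 dB over, compressed to 6 dB over, so 12 dB of GR.
B: 16 dB over, compressed to 0.8 dB over, so 15.2 dB of GR.
Difference: 3.2 dB in favour of B.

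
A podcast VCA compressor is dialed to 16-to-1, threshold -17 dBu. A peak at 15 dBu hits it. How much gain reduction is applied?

30 dB

15 dBu exceeds the threshold by 32 dB.
A 16:1 ratio leaves 2 dB of that excess.
So the signal is attenuated by 32 − 2 = 30 dB.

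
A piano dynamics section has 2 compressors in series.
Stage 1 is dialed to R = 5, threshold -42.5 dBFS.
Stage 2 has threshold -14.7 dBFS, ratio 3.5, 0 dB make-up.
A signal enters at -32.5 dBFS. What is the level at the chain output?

-40.5 dBFS

Stage 1: -32.5 dBFS is 10 dB over -42.5 dBFS; at 5:1 that becomes 2 dB over, giving -40.5 dBFS.
Stage 2: -40.5 dBFS is at or below the -14.7 dBFS threshold — no compression; output -40.5 dBFS.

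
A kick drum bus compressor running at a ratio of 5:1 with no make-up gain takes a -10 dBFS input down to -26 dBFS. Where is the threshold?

-30 dBFS

Let T be the threshold. Output overshoot = (input overshoot)/R, so -26 − T = (-10 − T)/5.
5·(-26 − T) = -10 − T → 4·T = -130 − (-10) = -120.
T = -120/4 = -30 dBFS.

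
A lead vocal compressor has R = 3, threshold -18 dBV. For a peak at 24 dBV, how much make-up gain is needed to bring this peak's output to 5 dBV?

9 dB

Overshoot 42 dB → 42/3 = 14 dB after compression, so the compressed level is -18 + 14 = -4 dBV.
Make-up = target − compressed = 5 − (-4) = 9 dB.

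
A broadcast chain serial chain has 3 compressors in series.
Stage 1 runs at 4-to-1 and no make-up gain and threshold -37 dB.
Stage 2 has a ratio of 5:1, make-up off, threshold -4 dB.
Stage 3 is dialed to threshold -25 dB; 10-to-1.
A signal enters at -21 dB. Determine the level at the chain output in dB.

Stage 1: -21 dB is 16 dB over -37 dB; at 4:1 that becomes 4 dB over, giving -33 dB.
Stage 2: below threshold (-33 ≤ -4); passes unchanged; output -33 dB.
Stage 3: -33 dB ≤ -25 dB, so stage 3 doesn't engage; output -33 dB.

-33 dB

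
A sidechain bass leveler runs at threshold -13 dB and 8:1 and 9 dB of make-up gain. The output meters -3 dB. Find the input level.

-5 dB

Remove make-up: -3 − 9 = -12 dB.
Post-compression overshoot = -12 − (-13) = 1 dB.
Undo the ratio: input overshoot = 1 × 8 = 8 dB, giving input = -5 dB.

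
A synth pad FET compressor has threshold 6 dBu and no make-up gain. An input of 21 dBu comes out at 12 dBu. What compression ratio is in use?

2.5:1

Input overshoot = 21 − 6 = 15 dB; output overshoot = 12 − 6 = 6 dB.
Ratio = 15 / 6 = 2.5.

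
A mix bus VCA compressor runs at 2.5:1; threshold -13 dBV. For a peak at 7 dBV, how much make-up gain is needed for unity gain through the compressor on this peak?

12 dB

Overshoot 20 dB → 20/2.5 = 8 dB after compression, so the compressed level is -13 + 8 = -5 dBV.
Make-up = target − compressed = 7 − (-5) = 12 dB.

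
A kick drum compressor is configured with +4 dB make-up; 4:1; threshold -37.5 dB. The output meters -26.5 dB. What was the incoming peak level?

Stripping the +4 dB make-up gives -30.5 dB at the gain stage.
Post-compression overshoot = -30.5 − (-37.5) = 7 dB.
Before 4:1 compression the overshoot was 7 × 4 = 28 dB, so input = -37.5 + 28 = -9.5 dB.

-9.5 dB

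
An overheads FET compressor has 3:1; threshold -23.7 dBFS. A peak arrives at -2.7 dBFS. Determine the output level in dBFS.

-16.7 dBFS

Overshoot: -2.7 − (-23.7) = 21 dB.
The 21 dB excess becomes 7 dB after 3:1 reduction.
That puts the output at -16.7 dBFS.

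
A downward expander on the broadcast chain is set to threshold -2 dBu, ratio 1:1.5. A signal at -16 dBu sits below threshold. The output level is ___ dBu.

-23 dBu

Below threshold, a 1:1.5 expander applies gain = (1.5−1)×(T − x) of attenuation.
(1.5−1) × 14 = 7 dB, so output = -16 − 7 = -23 dBu.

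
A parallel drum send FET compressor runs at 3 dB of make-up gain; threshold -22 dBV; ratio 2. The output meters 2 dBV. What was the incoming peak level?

Remove make-up: 2 − 3 = -1 dBV.
The compressed level sits -1 − (-22) = 21 dB over threshold.
Input overshoot = R × output overshoot = 42 dB → input = -22 + 42 = 20 dBV.

20 dBV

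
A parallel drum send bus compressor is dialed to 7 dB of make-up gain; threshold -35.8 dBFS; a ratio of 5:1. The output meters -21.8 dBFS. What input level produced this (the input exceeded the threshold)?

-0.8 dBFS

Stripping the +7 dB make-up gives -28.8 dBFS at the gain stage.
The compressed level sits -28.8 − (-35.8) = 7 dB over threshold.
Before 5:1 compression the overshoot was 7 × 5 = 35 dB, so input = -35.8 + 35 = -0.8 dBFS.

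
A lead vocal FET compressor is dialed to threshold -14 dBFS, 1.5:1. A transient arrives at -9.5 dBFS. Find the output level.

-9.5 dBFS sits 4.5 dB over threshold.
1.5:1 compression reduces that to 4.5/1.5 = 3 dB over.
So the level is -14 + 3 = -11 dBFS.

-11 dBFS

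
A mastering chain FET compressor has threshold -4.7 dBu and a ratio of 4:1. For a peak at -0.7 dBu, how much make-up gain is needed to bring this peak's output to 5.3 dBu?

The peak compresses to -4.7 + 4/4 = -3.7 dBu.
To reach 5.3 dBu requires 5.3 − (-3.7) = 9 dB of make-up.

9 dB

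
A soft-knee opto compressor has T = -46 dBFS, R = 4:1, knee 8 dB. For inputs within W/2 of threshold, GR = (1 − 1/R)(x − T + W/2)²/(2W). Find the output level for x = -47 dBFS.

-47.421875 dBFS

x − T + W/2 = -47 − (-46) + 4 = 3.
GR = (1 − 1/4) × 3² / 16 = 0.75 × 9 / 16 = 0.421875 dB.
Output = -47 − 0.421875 = -47.421875 dBFS.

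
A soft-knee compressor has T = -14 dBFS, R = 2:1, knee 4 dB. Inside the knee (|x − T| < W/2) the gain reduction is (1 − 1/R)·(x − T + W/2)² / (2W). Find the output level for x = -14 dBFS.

-14.25 dBFS

x − T + W/2 = -14 − (-14) + 2 = 2.
GR = (1 − 1/2) × 2² / 8 = 0.5 × 4 / 8 = 0.25 dB.
Output = -14 − 0.25 = -14.25 dBFS.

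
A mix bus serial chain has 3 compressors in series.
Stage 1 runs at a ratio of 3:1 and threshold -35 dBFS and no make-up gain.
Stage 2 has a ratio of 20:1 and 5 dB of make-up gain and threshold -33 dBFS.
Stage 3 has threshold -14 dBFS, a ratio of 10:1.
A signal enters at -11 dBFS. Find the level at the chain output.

-27.7 dBFS

Stage 1: -11 dBFS is 24 dB over -35 dBFS; at 3:1 that becomes 8 dB over, giving -27 dBFS.
Stage 2: 6 dB above -33 dBFS, reduced 20:1 to 0.3 dB above → -32.7 dBFS; +5 dB make-up → -27.7 dBFS.
Stage 3: below threshold (-27.7 ≤ -14); passes unchanged; output -27.7 dBFS.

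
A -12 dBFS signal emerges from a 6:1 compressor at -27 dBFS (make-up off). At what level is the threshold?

-30 dBFS

Gain reduction = -12 − (-27) = 15 dB; output overshoot = GR / (R − 1) = 15 / 5 = 3 dB.
Threshold = output − output overshoot = -27 − 3 = -30 dBFS.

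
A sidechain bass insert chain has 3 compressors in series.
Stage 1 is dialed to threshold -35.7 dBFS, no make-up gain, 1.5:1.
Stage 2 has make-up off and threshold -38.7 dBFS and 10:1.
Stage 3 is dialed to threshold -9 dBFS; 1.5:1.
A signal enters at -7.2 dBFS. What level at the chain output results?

-36.5 dBFS

Stage 1: overshoot 28.5 dB → 28.5/1.5 = 19 dB → -16.7 dBFS.
Stage 2: -16.7 dBFS is 22 dB over -38.7 dBFS; at 10:1 that becomes 2.2 dB over, giving -36.5 dBFS.
Stage 3: below threshold (-36.5 ≤ -9); passes unchanged; output -36.5 dBFS.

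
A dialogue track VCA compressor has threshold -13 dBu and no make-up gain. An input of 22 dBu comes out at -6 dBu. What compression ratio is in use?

Input overshoot = 22 − (-13) = 35 dB; output overshoot = -6 − (-13) = 7 dB.
Ratio = 35 / 7 = 5.

5:1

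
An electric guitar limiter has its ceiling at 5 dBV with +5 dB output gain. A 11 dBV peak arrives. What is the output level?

A brickwall limiter is an ∞:1 compressor: any input above the ceiling is clamped to 5 dBV.
Output gain then adds 5 dB: 5 + 5 = 10 dBV.

10 dBV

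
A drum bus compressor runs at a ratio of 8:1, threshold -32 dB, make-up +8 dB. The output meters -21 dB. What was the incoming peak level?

Remove make-up: -21 − 8 = -29 dB.
The compressed level sits -29 − (-32) = 3 dB over threshold.
Input overshoot = R × output overshoot = 24 dB → input = -32 + 24 = -8 dB.

-8 dB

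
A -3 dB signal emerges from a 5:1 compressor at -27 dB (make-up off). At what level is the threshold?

-33 dB

Gain reduction = -3 − (-27) = 24 dB; output overshoot = GR / (R − 1) = 24 / 4 = 6 dB.
Threshold = output − output overshoot = -27 − 6 = -33 dB.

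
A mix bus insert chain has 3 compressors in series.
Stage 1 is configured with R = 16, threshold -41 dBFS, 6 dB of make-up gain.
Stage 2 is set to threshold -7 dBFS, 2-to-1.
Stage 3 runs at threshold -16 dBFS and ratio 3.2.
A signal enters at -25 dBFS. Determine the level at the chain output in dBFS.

-34 dBFS

Stage 1: 16 dB above -41 dBFS, reduced 16:1 to 1 dB above → -40 dBFS; +6 dB make-up → -34 dBFS.
Stage 2: -34 dBFS is at or below the -7 dBFS threshold — no compression; output -34 dBFS.
Stage 3: -34 dBFS ≤ -16 dBFS, so stage 3 doesn't engage; output -34 dBFS.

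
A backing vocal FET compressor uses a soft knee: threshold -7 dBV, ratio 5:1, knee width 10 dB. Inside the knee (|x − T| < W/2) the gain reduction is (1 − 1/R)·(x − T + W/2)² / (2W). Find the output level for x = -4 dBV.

-6.56 dBV

x − T + W/2 = -4 − (-7) + 5 = 8.
GR = (1 − 1/5) × 8² / 20 = 0.8 × 64 / 20 = 2.56 dB.
Output = -4 − 2.56 = -6.56 dBV.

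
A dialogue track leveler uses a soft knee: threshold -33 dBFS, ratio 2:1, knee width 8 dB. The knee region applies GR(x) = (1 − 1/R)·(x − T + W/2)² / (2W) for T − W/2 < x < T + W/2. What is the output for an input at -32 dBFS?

x − T + W/2 = -32 − (-33) + 4 = 5.
GR = (1 − 1/2) × 5² / 16 = 0.5 × 25 / 16 = 0.78125 dB.
Output = -32 − 0.78125 = -32.78125 dBFS.

-32.78125 dBFS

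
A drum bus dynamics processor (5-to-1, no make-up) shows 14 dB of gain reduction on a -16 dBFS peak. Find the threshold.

Gain reduction = -16 − (-30) = 14 dB; output overshoot = GR / (R − 1) = 14 / 4 = 3.5 dB.
Threshold = output − output overshoot = -30 − 3.5 = -33.5 dBFS.

-33.5 dBFS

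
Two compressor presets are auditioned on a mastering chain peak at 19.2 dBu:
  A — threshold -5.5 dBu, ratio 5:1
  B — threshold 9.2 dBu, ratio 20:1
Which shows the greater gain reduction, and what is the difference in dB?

A: overshoot 24.7 dB → output overshoot 4.94 dB → GR 19.76 dB.
B: overshoot 10 dB → output overshoot 0.5 dB → GR 9.5 dB.
A reduces 10.26 dB more.

A, by 10.26 dB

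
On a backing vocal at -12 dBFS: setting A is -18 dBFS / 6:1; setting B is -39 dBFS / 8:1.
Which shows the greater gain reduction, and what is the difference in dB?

A: GR = 6 − 6/6 = 5 dB.
B: GR = 27 − 27/8 = 23.625 dB.
Difference: 18.625 dB in favour of B.

B, by 18.625 dB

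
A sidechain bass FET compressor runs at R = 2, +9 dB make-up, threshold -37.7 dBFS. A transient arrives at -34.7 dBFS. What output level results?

-27.2 dBFS

-34.7 dBFS sits 3 dB over threshold.
2:1 compression reduces that to 3/2 = 1.5 dB over.
Output = -37.7 + 1.5 = -36.2 dBFS; make-up adds 9 dB, giving -27.2 dBFS.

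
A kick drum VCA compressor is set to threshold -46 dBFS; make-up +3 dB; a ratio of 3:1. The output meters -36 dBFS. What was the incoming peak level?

-25 dBFS

Before make-up, the level was -36 − 3 = -39 dBFS.
That's 7 dB above the -46 dBFS threshold.
Before 3:1 compression the overshoot was 7 × 3 = 21 dB, so input = -46 + 21 = -25 dBFS.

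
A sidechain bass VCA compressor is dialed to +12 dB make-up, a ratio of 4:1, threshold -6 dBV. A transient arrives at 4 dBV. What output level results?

8.5 dBV

Overshoot: 4 − (-6) = 10 dB.
4:1 compression reduces that to 10/4 = 2.5 dB over.
Output = -6 + 2.5 = -3.5 dBV; make-up adds 12 dB, giving 8.5 dBV.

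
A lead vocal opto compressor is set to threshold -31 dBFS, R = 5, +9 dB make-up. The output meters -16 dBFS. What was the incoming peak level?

-1 dBFS

Remove make-up: -16 − 9 = -25 dBFS.
Post-compression overshoot = -25 − (-31) = 6 dB.
Input overshoot = R × output overshoot = 30 dB → input = -31 + 30 = -1 dBFS.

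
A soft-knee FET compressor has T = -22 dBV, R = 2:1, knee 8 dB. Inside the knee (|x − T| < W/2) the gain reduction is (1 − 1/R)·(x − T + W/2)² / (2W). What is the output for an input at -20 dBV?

-21.125 dBV

x − T + W/2 = -20 − (-22) + 4 = 6.
GR = (1 − 1/2) × 6² / 16 = 0.5 × 36 / 16 = 1.125 dB.
Output = -20 − 1.125 = -21.125 dBV.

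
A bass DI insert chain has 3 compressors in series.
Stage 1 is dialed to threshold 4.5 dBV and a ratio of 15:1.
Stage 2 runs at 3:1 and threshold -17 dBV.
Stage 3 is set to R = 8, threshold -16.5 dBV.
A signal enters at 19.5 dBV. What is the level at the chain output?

-15.625 dBV

Stage 1: 19.5 dBV is 15 dB over 4.5 dBV; at 15:1 that becomes 1 dB over, giving 5.5 dBV.
Stage 2: 22.5 dB above -17 dBV, reduced 3:1 to 7.5 dB above → -9.5 dBV.
Stage 3: overshoot 7 dB → 7/8 = 0.875 dB → -15.625 dBV.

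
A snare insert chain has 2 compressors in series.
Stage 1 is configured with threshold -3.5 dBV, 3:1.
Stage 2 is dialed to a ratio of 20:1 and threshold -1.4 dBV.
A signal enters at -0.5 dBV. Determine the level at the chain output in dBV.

-2.5 dBV

Stage 1: overshoot 3 dB → 3/3 = 1 dB → -2.5 dBV.
Stage 2: below threshold (-2.5 ≤ -1.4); passes unchanged; output -2.5 dBV.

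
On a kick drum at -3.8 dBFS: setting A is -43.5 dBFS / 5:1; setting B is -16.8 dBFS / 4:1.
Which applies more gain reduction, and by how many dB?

A, by 22.01 dB

A: 39.7 dB over, compressed to 7.94 dB over, so 31.76 dB of GR.
B: 13 dB over, compressed to 3.25 dB over, so 9.75 dB of GR.
A reduces 22.01 dB more.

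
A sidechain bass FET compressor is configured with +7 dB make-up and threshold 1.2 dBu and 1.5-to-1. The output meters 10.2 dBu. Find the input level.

Stripping the +7 dB make-up gives 3.2 dBu at the gain stage.
That's 2 dB above the 1.2 dBu threshold.
Input overshoot = R × output overshoot = 3 dB → input = 1.2 + 3 = 4.2 dBu.

4.2 dBu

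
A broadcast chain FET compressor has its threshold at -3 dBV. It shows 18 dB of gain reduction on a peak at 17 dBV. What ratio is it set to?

Input overshoot = 17 − (-3) = 20 dB.
Output overshoot = 20 − 18 = 2 dB.
Ratio = input overshoot / output overshoot = 20 / 2 = 10.

10:1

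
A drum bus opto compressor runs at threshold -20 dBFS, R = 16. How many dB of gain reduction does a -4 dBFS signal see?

Overshoot = -4 − (-20) = 16 dB.
At 16:1, output sits 16/16 = 1 dB above threshold.
GR = overshoot in − overshoot out = 16 − 1 = 15 dB.

15 dB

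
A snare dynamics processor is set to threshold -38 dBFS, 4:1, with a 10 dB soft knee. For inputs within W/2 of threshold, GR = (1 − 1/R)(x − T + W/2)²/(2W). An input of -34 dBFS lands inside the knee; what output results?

-37.0375 dBFS

x − T + W/2 = -34 − (-38) + 5 = 9.
GR = (1 − 1/4) × 9² / 20 = 0.75 × 81 / 20 = 3.0375 dB.
Output = -34 − 3.0375 = -37.0375 dBFS.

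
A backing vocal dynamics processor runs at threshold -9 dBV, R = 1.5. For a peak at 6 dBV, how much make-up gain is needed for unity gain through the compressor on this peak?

Overshoot 15 dB → 15/1.5 = 10 dB after compression, so the compressed level is -9 + 10 = 1 dBV.
Make-up = target − compressed = 6 − 1 = 5 dB.

5 dB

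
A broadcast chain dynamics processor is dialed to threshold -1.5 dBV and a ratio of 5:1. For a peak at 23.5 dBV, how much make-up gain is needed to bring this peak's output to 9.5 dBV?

Overshoot 25 dB → 25/5 = 5 dB after compression, so the compressed level is -1.5 + 5 = 3.5 dBV.
Make-up = target − compressed = 9.5 − 3.5 = 6 dB.

6 dB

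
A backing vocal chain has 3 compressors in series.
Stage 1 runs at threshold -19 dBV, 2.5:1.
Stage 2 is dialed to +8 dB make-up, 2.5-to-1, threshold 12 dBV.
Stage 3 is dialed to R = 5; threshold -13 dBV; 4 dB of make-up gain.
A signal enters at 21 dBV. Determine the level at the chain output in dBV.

-5.4 dBV

Stage 1: overshoot 40 dB → 40/2.5 = 16 dB → -3 dBV.
Stage 2: -3 dBV ≤ 12 dBV, so stage 2 doesn't engage; make-up brings it to 5 dBV.
Stage 3: 18 dB above -13 dBV, reduced 5:1 to 3.6 dB above → -9.4 dBV; +4 dB make-up → -5.4 dBV.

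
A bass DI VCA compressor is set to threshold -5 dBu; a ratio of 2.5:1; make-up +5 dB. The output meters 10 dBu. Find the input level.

Remove make-up: 10 − 5 = 5 dBu.
The compressed level sits 5 − (-5) = 10 dB over threshold.
Before 2.5:1 compression the overshoot was 10 × 2.5 = 25 dB, so input = -5 + 25 = 20 dBu.

20 dBu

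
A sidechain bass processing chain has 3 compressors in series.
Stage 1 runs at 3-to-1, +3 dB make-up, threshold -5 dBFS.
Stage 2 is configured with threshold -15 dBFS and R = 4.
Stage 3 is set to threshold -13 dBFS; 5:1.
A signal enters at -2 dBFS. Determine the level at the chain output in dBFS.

Stage 1: overshoot 3 dB → 3/3 = 1 dB → -4 dBFS; +3 dB make-up → -1 dBFS.
Stage 2: 14 dB above -15 dBFS, reduced 4:1 to 3.5 dB above → -11.5 dBFS.
Stage 3: -11.5 dBFS is 1.5 dB over -13 dBFS; at 5:1 that becomes 0.3 dB over, giving -12.7 dBFS.

-12.7 dBFS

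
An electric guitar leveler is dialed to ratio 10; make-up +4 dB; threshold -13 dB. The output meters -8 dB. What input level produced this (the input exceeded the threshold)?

Stripping the +4 dB make-up gives -12 dB at the gain stage.
The compressed level sits -12 − (-13) = 1 dB over threshold.
Before 10:1 compression the overshoot was 1 × 10 = 10 dB, so input = -13 + 10 = -3 dB.

-3 dB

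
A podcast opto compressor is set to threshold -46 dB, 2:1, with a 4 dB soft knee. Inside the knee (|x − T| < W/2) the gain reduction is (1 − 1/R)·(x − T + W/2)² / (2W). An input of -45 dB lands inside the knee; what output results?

x − T + W/2 = -45 − (-46) + 2 = 3.
GR = (1 − 1/2) × 3² / 8 = 0.5 × 9 / 8 = 0.5625 dB.
Output = -45 − 0.5625 = -45.5625 dB.

-45.5625 dB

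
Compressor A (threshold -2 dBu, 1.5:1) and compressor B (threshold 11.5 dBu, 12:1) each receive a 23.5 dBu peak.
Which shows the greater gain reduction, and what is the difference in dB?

A: 25.5 dB over, compressed to 17 dB over, so 8.5 dB of GR.
B: 12 dB over, compressed to 1 dB over, so 11 dB of GR.
B reduces 2.5 dB more.

B, by 2.5 dB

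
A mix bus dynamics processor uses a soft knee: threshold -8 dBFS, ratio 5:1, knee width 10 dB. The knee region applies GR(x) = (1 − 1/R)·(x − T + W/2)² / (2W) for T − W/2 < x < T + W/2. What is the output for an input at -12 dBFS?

x − T + W/2 = -12 − (-8) + 5 = 1.
GR = (1 − 1/5) × 1² / 20 = 0.8 × 1 / 20 = 0.04 dB.
Output = -12 − 0.04 = -12.04 dBFS.

-12.04 dBFS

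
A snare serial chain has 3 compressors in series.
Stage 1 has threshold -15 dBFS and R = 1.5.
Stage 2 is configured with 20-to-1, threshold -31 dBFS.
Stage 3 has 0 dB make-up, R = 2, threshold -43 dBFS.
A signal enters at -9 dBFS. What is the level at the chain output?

Stage 1: 6 dB above -15 dBFS, reduced 1.5:1 to 4 dB above → -11 dBFS.
Stage 2: overshoot 20 dB → 20/20 = 1 dB → -30 dBFS.
Stage 3: 13 dB above -43 dBFS, reduced 2:1 to 6.5 dB above → -36.5 dBFS.

-36.5 dBFS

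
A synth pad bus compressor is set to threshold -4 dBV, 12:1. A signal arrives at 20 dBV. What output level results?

-2 dBV

The input is 24 dB above the -4 dBV threshold.
12:1 compression reduces that to 24/12 = 2 dB over.
Output = -4 + 2 = -2 dBV.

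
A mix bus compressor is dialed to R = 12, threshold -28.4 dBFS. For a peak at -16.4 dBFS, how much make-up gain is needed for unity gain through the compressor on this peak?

11 dB

Overshoot 12 dB → 12/12 = 1 dB after compression, so the compressed level is -28.4 + 1 = -27.4 dBFS.
Make-up = target − compressed = -16.4 − (-27.4) = 11 dB.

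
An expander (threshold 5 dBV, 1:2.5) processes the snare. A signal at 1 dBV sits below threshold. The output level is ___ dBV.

The input is 4 dB below the 5 dBV threshold.
A 1:2.5 expander multiplies undershoot by 2.5: 4 × 2.5 = 10 dB below threshold.
Output = 5 − 10 = -5 dBV.

-5 dBV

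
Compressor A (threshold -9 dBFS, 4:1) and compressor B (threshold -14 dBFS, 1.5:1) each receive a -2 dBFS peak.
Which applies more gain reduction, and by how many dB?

A, by 1.25 dB

A: GR = 7 − 7/4 = 5.25 dB.
B: GR = 12 − 12/1.5 = 4 dB.
A applies 1.25 dB more gain reduction.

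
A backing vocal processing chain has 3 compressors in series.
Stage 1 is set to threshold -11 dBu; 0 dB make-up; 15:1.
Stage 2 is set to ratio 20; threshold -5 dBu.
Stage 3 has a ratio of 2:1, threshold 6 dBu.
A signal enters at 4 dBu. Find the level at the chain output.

-10 dBu

Stage 1: 15 dB above -11 dBu, reduced 15:1 to 1 dB above → -10 dBu.
Stage 2: below threshold (-10 ≤ -5); passes unchanged; output -10 dBu.
Stage 3: -10 dBu is at or below the 6 dBu threshold — no compression; output -10 dBu.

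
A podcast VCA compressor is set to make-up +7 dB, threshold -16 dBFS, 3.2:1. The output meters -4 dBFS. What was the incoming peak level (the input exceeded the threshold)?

Stripping the +7 dB make-up gives -11 dBFS at the gain stage.
That's 5 dB above the -16 dBFS threshold.
Before 3.2:1 compression the overshoot was 5 × 3.2 = 16 dB, so input = -16 + 16 = 0 dBFS.

0 dBFS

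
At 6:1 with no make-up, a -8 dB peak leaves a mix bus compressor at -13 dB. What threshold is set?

Input is 6 dB above T (since output overshoot × R = input overshoot: (-13 − T)·6 = -8 − T gives T = -14 dB).
Check: -14 + (-8 − (-14))/6 = -14 + 1 = -13 dB. ✓

-14 dB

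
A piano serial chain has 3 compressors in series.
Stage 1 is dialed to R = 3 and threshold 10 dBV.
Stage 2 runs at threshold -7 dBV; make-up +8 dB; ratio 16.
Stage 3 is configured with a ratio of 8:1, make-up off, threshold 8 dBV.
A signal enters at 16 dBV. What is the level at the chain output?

Stage 1: overshoot 6 dB → 6/3 = 2 dB → 12 dBV.
Stage 2: overshoot 19 dB → 19/16 = 1.1875 dB → -5.8125 dBV; +8 dB make-up → 2.1875 dBV.
Stage 3: 2.1875 dBV is at or below the 8 dBV threshold — no compression; output 2.1875 dBV.

2.1875 dBV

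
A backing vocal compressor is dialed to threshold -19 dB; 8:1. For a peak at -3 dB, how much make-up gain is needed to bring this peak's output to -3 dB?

The peak compresses to -19 + 16/8 = -17 dB.
To reach -3 dB requires -3 − (-17) = 14 dB of make-up.

14 dB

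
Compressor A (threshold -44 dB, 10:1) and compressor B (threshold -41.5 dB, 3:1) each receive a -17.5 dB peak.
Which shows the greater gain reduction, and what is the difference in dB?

A: GR = 26.5 − 26.5/10 = 23.85 dB.
B: GR = 24 − 24/3 = 16 dB.
A applies 7.85 dB more gain reduction.

A, by 7.85 dB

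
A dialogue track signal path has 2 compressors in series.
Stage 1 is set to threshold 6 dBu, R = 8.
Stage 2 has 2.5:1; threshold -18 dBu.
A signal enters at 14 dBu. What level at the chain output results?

Stage 1: overshoot 8 dB → 8/8 = 1 dB → 7 dBu.
Stage 2: 7 dBu is 25 dB over -18 dBu; at 2.5:1 that becomes 10 dB over, giving -8 dBu.

-8 dBu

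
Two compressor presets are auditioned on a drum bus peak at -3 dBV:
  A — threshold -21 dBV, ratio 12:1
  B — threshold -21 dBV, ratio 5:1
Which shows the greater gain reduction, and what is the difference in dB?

A, by 2.1 dB

A: GR = 18 − 18/12 = 16.5 dB.
B: GR = 18 − 18/5 = 14.4 dB.
A reduces 2.1 dB more.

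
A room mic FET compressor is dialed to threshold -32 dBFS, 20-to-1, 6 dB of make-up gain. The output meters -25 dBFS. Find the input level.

Stripping the +6 dB make-up gives -31 dBFS at the gain stage.
Post-compression overshoot = -31 − (-32) = 1 dB.
Before 20:1 compression the overshoot was 1 × 20 = 20 dB, so input = -32 + 20 = -12 dBFS.

-12 dBFS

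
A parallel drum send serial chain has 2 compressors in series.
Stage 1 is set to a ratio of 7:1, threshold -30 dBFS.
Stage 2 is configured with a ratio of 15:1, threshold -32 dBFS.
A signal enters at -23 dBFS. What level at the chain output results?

-31.8 dBFS

Stage 1: overshoot 7 dB → 7/7 = 1 dB → -29 dBFS.
Stage 2: 3 dB above -32 dBFS, reduced 15:1 to 0.2 dB above → -31.8 dBFS.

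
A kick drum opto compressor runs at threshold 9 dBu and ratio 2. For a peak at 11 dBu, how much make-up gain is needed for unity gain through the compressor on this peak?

Without make-up, output = threshold + overshoot/2 = 9 + 1 = 10 dBu.
Gap to target: 1 dB.

1 dB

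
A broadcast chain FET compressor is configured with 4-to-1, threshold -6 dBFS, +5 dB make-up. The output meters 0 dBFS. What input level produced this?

-2 dBFS

Before make-up, the level was 0 − 5 = -5 dBFS.
That's 1 dB above the -6 dBFS threshold.
Undo the ratio: input overshoot = 1 × 4 = 4 dB, giving input = -2 dBFS.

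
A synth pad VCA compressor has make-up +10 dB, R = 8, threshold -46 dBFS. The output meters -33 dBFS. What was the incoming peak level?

-22 dBFS

Remove make-up: -33 − 10 = -43 dBFS.
That's 3 dB above the -46 dBFS threshold.
Undo the ratio: input overshoot = 3 × 8 = 24 dB, giving input = -22 dBFS.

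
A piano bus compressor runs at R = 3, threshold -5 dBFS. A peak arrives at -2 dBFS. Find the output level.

The input is 3 dB above the -5 dBFS threshold.
3:1 compression reduces that to 3/3 = 1 dB over.
That puts the output at -4 dBFS.

-4 dBFS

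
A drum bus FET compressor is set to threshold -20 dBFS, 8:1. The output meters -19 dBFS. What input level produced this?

Post-compression overshoot = -19 − (-20) = 1 dB.
Before 8:1 compression the overshoot was 1 × 8 = 8 dB, so input = -20 + 8 = -12 dBFS.

-12 dBFS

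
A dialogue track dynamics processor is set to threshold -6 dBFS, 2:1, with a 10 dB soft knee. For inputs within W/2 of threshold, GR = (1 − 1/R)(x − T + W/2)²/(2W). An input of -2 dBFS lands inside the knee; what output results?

x − T + W/2 = -2 − (-6) + 5 = 9.
GR = (1 − 1/2) × 9² / 20 = 0.5 × 81 / 20 = 2.025 dB.
Output = -2 − 2.025 = -4.025 dBFS.

-4.025 dBFS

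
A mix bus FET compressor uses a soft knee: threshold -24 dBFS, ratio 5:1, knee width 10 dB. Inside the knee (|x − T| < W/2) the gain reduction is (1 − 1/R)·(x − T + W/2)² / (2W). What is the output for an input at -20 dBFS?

x − T + W/2 = -20 − (-24) + 5 = 9.
GR = (1 − 1/5) × 9² / 20 = 0.8 × 81 / 20 = 3.24 dB.
Output = -20 − 3.24 = -23.24 dBFS.

-23.24 dBFS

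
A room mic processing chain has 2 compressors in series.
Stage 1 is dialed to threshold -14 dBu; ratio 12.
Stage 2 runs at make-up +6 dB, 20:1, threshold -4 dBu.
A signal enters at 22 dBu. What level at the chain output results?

Stage 1: 22 dBu is 36 dB over -14 dBu; at 12:1 that becomes 3 dB over, giving -11 dBu.
Stage 2: below threshold (-11 ≤ -4); passes unchanged; make-up brings it to -5 dBu.

-5 dBu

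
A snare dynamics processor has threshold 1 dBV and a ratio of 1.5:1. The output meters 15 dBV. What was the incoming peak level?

22 dBV

The compressed level sits 15 − 1 = 14 dB over threshold.
Input overshoot = R × output overshoot = 21 dB → input = 1 + 21 = 22 dBV.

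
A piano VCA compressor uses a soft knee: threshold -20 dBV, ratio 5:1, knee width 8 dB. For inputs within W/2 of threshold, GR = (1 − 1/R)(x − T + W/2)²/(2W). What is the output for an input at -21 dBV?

-21.45 dBV

x − T + W/2 = -21 − (-20) + 4 = 3.
GR = (1 − 1/5) × 3² / 16 = 0.8 × 9 / 16 = 0.45 dB.
Output = -21 − 0.45 = -21.45 dBV.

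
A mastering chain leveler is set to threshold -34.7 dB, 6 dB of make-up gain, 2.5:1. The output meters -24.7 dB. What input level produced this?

Before make-up, the level was -24.7 − 6 = -30.7 dB.
That's 4 dB above the -34.7 dB threshold.
Input overshoot = R × output overshoot = 10 dB → input = -34.7 + 10 = -24.7 dB.

-24.7 dB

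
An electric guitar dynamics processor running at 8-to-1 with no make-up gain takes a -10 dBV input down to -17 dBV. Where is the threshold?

Let T be the threshold. Output overshoot = (input overshoot)/R, so -17 − T = (-10 − T)/8.
8·(-17 − T) = -10 − T → 7·T = -136 − (-10) = -126.
T = -126/7 = -18 dBV.

-18 dBV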